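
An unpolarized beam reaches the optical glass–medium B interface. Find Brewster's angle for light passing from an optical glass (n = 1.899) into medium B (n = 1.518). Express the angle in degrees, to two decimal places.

θ_B ≈ 38.64°

tan θ_B = n₂/n₁ = 1.518/1.899 = 0.7994.
θ_B = arctan(0.7994) = 38.64°.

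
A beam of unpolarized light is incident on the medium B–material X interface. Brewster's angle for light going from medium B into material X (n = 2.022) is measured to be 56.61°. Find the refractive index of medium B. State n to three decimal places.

n ≈ 1.333

At Brewster's angle, tan θ_B = n₂/n₁ with n₁ on the incident side (medium B) and n₂ on the transmitted side (material X).
n₁ = n₂ / tan θ_B = 2.022 / tan 56.61° = 1.333.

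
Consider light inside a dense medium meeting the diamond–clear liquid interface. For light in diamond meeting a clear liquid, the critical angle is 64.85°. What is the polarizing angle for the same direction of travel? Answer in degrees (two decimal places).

n₂/n₁ = sin θ_c = sin 64.85° = 0.9052.
tan θ_B equals the same ratio, so θ_B = arctan(0.9052) = 42.15°.

θ_B ≈ 42.15°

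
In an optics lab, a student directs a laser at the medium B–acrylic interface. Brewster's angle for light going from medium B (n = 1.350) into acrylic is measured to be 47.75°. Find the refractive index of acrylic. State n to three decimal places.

n ≈ 1.486

At Brewster's angle, tan θ_B = n₂/n₁ with n₁ on the incident side (medium B) and n₂ on the transmitted side (acrylic).
n₂ = n₁ tan θ_B = 1.350 × tan 47.75° = 1.486.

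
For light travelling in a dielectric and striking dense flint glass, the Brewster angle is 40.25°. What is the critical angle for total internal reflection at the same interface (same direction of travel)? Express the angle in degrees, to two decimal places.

θ_c ≈ 57.84°

From Brewster, n₂/n₁ = tan θ_B = tan 40.25° = 0.8466.
Then sin θ_c = n₂/n₁ = 0.8466, so θ_c = arcsin 0.8466 = 57.84°.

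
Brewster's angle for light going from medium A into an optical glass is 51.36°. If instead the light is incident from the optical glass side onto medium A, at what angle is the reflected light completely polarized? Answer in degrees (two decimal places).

The two Brewster angles are complementary: θ_B' = 90° − θ_B = 90° − 51.36° = 38.64°.

θ_B' ≈ 38.64°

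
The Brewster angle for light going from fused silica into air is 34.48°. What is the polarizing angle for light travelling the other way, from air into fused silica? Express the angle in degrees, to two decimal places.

Reversing the direction swaps n₁ and n₂, so tan θ_B' = 1/tan θ_B and θ_B' = 90° − θ_B.
Hence θ_B' = 90° − 34.48° = 55.52°.

θ_B' ≈ 55.52°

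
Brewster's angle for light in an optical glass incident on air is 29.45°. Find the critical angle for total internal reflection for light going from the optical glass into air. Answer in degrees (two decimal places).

tan θ_B = n₂/n₁ = tan 29.45° = 0.5646.
Total internal reflection: sin θ_c = n₂/n₁ = 0.5646.
θ_c = arcsin(0.5646) = 34.38°.

θ_c ≈ 34.38°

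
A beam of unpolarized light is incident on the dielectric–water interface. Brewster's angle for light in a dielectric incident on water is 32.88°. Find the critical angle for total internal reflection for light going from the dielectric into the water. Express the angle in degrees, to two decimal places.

θ_c ≈ 40.27°

From Brewster, n₂/n₁ = tan θ_B = tan 32.88° = 0.6464.
Then sin θ_c = n₂/n₁ = 0.6464, so θ_c = arcsin 0.6464 = 40.27°.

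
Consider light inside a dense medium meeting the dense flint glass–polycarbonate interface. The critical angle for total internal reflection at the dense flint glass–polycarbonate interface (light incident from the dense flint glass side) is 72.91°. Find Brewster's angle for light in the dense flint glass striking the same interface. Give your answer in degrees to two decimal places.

n₂/n₁ = sin θ_c = sin 72.91° = 0.9558.
tan θ_B equals the same ratio, so θ_B = arctan(0.9558) = 43.71°.

θ_B ≈ 43.71°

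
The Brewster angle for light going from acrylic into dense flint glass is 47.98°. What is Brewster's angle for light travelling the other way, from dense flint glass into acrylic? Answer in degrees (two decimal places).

tan θ_B' = n₁/n₂ = 1/tan θ_B, so θ_B' = 90° − θ_B.
θ_B' = 90° − 47.98° = 42.02°.

θ_B' ≈ 42.02°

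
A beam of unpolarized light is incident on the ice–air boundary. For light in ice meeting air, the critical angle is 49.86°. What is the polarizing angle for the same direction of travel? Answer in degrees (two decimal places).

At the critical angle sin θ_c = n₂/n₁, giving n₂/n₁ = sin 49.86° = 0.7645.
Then tan θ_B = n₂/n₁ = 0.7645, so θ_B = arctan 0.7645 = 37.40°.

θ_B ≈ 37.40°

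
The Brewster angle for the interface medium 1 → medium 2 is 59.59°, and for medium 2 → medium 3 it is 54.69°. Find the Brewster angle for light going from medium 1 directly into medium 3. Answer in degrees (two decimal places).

θ_B ≈ 67.43°

tan θ_B(1→2) = n₂/n₁ = tan 59.59° = 1.7038.
tan θ_B(2→3) = n₃/n₂ = tan 54.69° = 1.4118.
n₃/n₁ = 2.4054. Then tan θ_B(1→3) = n₃/n₁, so θ_B(1→3) = arctan(2.4054) = 67.43°.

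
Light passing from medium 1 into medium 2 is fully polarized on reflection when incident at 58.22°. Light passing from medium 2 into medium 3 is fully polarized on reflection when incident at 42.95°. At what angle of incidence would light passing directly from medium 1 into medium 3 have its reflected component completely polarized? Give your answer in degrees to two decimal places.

Each Brewster angle gives a ratio: n₂/n₁ = tan 58.22° = 1.6141, n₃/n₂ = tan 42.95° = 0.9309.
n₃/n₁ = 1.5025. Then tan θ_B(1→3) = n₃/n₁, so θ_B(1→3) = arctan(1.5025) = 56.35°.

θ_B ≈ 56.35°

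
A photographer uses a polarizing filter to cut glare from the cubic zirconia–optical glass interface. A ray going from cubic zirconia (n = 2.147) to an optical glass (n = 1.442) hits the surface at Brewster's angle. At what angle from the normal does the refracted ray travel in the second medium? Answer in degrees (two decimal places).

θ_t ≈ 56.11°

θ_B = arctan(n₂/n₁) = arctan(1.442/2.147) = 33.89°.
The refracted ray is perpendicular to the reflected ray, so θ_t = 90° − θ_B = 56.11°.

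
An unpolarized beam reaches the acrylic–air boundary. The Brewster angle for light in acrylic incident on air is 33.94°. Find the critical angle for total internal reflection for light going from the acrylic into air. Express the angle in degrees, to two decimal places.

From Brewster, n₂/n₁ = tan θ_B = tan 33.94° = 0.6730.
Then sin θ_c = n₂/n₁ = 0.6730, so θ_c = arcsin 0.6730 = 42.30°.

θ_c ≈ 42.30°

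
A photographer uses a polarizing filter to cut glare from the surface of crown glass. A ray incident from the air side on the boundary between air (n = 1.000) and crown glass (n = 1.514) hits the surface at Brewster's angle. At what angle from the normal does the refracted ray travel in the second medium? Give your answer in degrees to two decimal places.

θ_t ≈ 33.44°

tan θ_B = n₂/n₁ = 1.514/1.000 = 1.5140, so θ_B = 56.56°.
Since θ_B + θ_t = 90° at Brewster incidence, θ_t = 90° − 56.56° = 33.44°.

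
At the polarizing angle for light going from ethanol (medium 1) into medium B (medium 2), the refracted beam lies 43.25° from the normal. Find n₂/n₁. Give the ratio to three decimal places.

n₂/n₁ ≈ 1.063

At Brewster incidence θ_B = 90° − θ_t = 90° − 43.25° = 46.75°.
tan θ_B = n₂/n₁, so n₂/n₁ = tan 46.75° = 1.063.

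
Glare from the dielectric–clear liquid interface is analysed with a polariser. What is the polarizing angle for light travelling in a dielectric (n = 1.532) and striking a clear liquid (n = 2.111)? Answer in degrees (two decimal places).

θ_B ≈ 54.03°

Brewster's condition: tan θ_B = n₂/n₁ = 2.111/1.532 = 1.3779. Taking the arctangent, θ_B = 54.03°.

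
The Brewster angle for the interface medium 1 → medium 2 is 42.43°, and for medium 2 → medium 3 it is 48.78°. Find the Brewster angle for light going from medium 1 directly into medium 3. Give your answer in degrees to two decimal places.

θ_B ≈ 46.22°

tan θ_B(1→2) = n₂/n₁ = tan 42.43° = 0.9141.
tan θ_B(2→3) = n₃/n₂ = tan 48.78° = 1.1415.
Multiplying, n₃/n₁ = 0.9141 × 1.1415 = 1.0434, and θ_B(1→3) = arctan 1.0434 = 46.22°.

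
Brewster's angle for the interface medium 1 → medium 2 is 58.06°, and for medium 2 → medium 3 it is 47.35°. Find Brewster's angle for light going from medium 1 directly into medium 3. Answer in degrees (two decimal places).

tan θ_B(1→2) = n₂/n₁ = tan 58.06° = 1.6041.
tan θ_B(2→3) = n₃/n₂ = tan 47.35° = 1.0856.
n₃/n₁ = 1.7414. Then tan θ_B(1→3) = n₃/n₁, so θ_B(1→3) = arctan(1.7414) = 60.13°.

θ_B ≈ 60.13°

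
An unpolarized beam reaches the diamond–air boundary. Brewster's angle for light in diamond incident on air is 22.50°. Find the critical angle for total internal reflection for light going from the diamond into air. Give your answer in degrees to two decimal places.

θ_c ≈ 24.47°

tan θ_B = n₂/n₁ = tan 22.50° = 0.4142.
Total internal reflection: sin θ_c = n₂/n₁ = 0.4142.
θ_c = arcsin(0.4142) = 24.47°.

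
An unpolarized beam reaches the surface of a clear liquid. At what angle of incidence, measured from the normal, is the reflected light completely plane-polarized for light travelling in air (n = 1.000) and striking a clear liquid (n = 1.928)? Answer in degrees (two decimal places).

Brewster's condition: tan θ_B = n₂/n₁ = 1.928/1.000 = 1.9280.
So θ_B = arctan 1.9280 = 62.59°.

θ_B ≈ 62.59°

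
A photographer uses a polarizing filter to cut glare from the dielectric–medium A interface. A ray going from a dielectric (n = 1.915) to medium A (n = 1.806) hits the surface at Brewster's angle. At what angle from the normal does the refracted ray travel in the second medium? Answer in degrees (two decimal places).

tan θ_B = n₂/n₁ = 1.806/1.915 = 0.9431, so θ_B = 43.32°.
At Brewster's angle the reflected and refracted rays are perpendicular, so θ_t = 90° − θ_B = 90° − 43.32° = 46.68°.

θ_t ≈ 46.68°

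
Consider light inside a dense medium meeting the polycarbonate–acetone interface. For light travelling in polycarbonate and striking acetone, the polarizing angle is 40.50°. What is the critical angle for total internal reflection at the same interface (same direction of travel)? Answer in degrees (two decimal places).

From Brewster, n₂/n₁ = tan θ_B = tan 40.50° = 0.8541.
Then sin θ_c = n₂/n₁ = 0.8541, so θ_c = arcsin 0.8541 = 58.66°.

θ_c ≈ 58.66°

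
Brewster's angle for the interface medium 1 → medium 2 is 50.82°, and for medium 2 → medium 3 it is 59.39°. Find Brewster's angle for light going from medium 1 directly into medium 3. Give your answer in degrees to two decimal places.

θ_B ≈ 64.26°

n₂/n₁ = tan 50.82° = 1.2270 and n₃/n₂ = tan 59.39° = 1.6902.
So n₃/n₁ = (n₂/n₁)(n₃/n₂) = 1.2270 × 1.6902 = 2.0739.
θ_B(1→3) = arctan(2.0739) = 64.26°.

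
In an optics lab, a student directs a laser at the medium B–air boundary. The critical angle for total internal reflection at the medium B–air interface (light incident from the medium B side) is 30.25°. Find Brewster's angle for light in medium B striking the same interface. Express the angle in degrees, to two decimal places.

θ_B ≈ 26.74°

sin θ_c = n₂/n₁, so n₂/n₁ = sin 30.25° = 0.5038.
Brewster: tan θ_B = n₂/n₁ = 0.5038.
θ_B = arctan(0.5038) = 26.74°.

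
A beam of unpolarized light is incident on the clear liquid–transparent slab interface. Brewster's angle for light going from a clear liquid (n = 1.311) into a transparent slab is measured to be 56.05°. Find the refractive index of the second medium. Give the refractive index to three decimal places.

Full polarization of the reflected beam means tan θ_B = n₂/n₁, where n₁ is the incident medium (a clear liquid).
n₂ = n₁ tan θ_B = 1.311 × tan 56.05° = 1.947.

n ≈ 1.947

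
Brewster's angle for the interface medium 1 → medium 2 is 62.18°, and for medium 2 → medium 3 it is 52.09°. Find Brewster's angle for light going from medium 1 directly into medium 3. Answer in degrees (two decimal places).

tan θ_B(1→2) = n₂/n₁ = tan 62.18° = 1.8951.
tan θ_B(2→3) = n₃/n₂ = tan 52.09° = 1.2841.
n₃/n₁ = 2.4334. Then tan θ_B(1→3) = n₃/n₁, so θ_B(1→3) = arctan(2.4334) = 67.66°.

θ_B ≈ 67.66°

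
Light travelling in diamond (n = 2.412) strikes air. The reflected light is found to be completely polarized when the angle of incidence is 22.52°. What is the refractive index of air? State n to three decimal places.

At Brewster's angle, tan θ_B = n₂/n₁ with n₁ on the incident side (diamond) and n₂ on the transmitted side (air).
n₂ = n₁ tan θ_B = 2.412 × tan 22.52° = 1.000.

n ≈ 1.000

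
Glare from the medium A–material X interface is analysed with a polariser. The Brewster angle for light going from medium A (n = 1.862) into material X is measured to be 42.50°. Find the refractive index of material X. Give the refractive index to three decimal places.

Brewster's law: tan θ_B = n₂/n₁ (light incident in medium A, refracted into material X).
n₂ = n₁ tan θ_B = 1.862 × tan 42.50° = 1.706.

n ≈ 1.706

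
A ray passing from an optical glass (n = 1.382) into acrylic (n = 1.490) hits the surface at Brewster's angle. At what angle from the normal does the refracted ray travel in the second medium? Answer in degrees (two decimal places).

θ_t ≈ 42.85°

θ_B = arctan(n₂/n₁) = arctan(1.490/1.382) = 47.15°.
At Brewster's angle the reflected and refracted rays are perpendicular, so θ_t = 90° − θ_B = 90° − 47.15° = 42.85°.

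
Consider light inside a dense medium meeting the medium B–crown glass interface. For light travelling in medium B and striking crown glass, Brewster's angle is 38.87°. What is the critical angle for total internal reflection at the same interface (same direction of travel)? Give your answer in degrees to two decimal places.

θ_c ≈ 53.71°

From Brewster, n₂/n₁ = tan θ_B = tan 38.87° = 0.8060.
Then sin θ_c = n₂/n₁ = 0.8060, so θ_c = arcsin 0.8060 = 53.71°.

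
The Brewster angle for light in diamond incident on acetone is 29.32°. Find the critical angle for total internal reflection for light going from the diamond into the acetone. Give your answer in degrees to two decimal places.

θ_c ≈ 34.17°

From Brewster, n₂/n₁ = tan θ_B = tan 29.32° = 0.5616.
Then sin θ_c = n₂/n₁ = 0.5616, so θ_c = arcsin 0.5616 = 34.17°.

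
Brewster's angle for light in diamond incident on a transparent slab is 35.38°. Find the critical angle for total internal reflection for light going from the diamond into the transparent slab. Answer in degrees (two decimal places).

θ_c ≈ 45.25°

n₂/n₁ = tan 35.38° = 0.7101; the critical angle satisfies sin θ_c = n₂/n₁.
θ_c = arcsin(0.7101) = 45.25°.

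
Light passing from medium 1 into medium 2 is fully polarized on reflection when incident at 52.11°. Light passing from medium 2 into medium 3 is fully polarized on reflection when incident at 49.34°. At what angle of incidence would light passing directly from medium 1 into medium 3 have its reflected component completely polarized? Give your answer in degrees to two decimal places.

n₂/n₁ = tan 52.11° = 1.2850 and n₃/n₂ = tan 49.34° = 1.1643.
So n₃/n₁ = (n₂/n₁)(n₃/n₂) = 1.2850 × 1.1643 = 1.4961.
θ_B(1→3) = arctan(1.4961) = 56.24°.

θ_B ≈ 56.24°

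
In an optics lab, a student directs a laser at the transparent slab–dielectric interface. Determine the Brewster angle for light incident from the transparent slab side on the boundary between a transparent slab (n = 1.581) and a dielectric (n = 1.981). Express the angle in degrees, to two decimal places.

Here n₂/n₁ = 1.981/1.581 = 1.2530, and Brewster's law gives tan θ_B = n₂/n₁.
θ_B = arctan(1.2530) = 51.41°.

θ_B ≈ 51.41°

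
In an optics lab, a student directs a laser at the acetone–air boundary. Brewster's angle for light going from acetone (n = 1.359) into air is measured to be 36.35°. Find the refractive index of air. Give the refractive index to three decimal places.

Brewster's law: tan θ_B = n₂/n₁ (light incident in acetone, refracted into air).
n₂ = n₁ tan θ_B = 1.359 × tan 36.35° = 1.000.

n ≈ 1.000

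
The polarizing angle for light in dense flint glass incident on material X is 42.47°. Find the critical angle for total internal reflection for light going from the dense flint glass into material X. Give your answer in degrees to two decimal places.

θ_c ≈ 66.26°

tan θ_B = n₂/n₁ = tan 42.47° = 0.9154.
Total internal reflection: sin θ_c = n₂/n₁ = 0.9154.
θ_c = arcsin(0.9154) = 66.26°.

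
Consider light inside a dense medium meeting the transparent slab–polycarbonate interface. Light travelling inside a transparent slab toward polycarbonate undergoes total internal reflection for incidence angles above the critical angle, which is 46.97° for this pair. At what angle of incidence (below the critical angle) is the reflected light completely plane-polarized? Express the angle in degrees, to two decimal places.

sin θ_c = n₂/n₁, so n₂/n₁ = sin 46.97° = 0.7310.
Brewster: tan θ_B = n₂/n₁ = 0.7310.
θ_B = arctan(0.7310) = 36.17°.

θ_B ≈ 36.17°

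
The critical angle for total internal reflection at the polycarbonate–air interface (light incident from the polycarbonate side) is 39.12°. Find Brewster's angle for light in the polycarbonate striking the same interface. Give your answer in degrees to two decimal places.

sin θ_c = n₂/n₁, so n₂/n₁ = sin 39.12° = 0.6309.
Brewster: tan θ_B = n₂/n₁ = 0.6309.
θ_B = arctan(0.6309) = 32.25°.

θ_B ≈ 32.25°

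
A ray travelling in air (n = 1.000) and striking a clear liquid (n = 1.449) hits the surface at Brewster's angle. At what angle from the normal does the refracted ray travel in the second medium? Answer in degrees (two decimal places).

θ_t ≈ 34.61°

tan θ_B = n₂/n₁ = 1.449/1.000 = 1.4490, so θ_B = 55.39°.
Since θ_B + θ_t = 90° at Brewster incidence, θ_t = 90° − 55.39° = 34.61°.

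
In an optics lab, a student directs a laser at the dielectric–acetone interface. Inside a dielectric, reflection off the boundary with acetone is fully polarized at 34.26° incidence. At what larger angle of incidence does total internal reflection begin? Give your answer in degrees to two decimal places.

n₂/n₁ = tan 34.26° = 0.6811; the critical angle satisfies sin θ_c = n₂/n₁.
θ_c = arcsin(0.6811) = 42.93°.

θ_c ≈ 42.93°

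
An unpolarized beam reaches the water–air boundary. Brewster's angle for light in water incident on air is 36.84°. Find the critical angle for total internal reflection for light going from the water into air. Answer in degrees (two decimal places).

From Brewster, n₂/n₁ = tan θ_B = tan 36.84° = 0.7492.
Then sin θ_c = n₂/n₁ = 0.7492, so θ_c = arcsin 0.7492 = 48.52°.

θ_c ≈ 48.52°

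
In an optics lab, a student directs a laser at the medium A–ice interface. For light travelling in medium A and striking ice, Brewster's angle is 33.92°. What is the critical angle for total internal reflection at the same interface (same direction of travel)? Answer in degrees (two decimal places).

n₂/n₁ = tan 33.92° = 0.6725; the critical angle satisfies sin θ_c = n₂/n₁.
θ_c = arcsin(0.6725) = 42.26°.

θ_c ≈ 42.26°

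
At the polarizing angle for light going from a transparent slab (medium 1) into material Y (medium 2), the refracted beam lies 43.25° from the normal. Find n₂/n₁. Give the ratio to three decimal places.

θ_B + θ_t = 90°, so θ_B = 90° − 43.25° = 46.75°.
tan θ_B = n₂/n₁, so n₂/n₁ = tan 46.75° = 1.063.

n₂/n₁ ≈ 1.063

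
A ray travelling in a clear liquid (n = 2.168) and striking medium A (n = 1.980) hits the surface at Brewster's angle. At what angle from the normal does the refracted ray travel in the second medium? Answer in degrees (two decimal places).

θ_t ≈ 47.60°

tan θ_B = n₂/n₁ = 1.980/2.168 = 0.9133, so θ_B = 42.40°.
The refracted ray is perpendicular to the reflected ray, so θ_t = 90° − θ_B = 47.60°.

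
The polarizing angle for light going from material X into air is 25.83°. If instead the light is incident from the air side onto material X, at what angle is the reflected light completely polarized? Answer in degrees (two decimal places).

Reversing the direction swaps n₁ and n₂, so tan θ_B' = 1/tan θ_B and θ_B' = 90° − θ_B.
Hence θ_B' = 90° − 25.83° = 64.17°.

θ_B' ≈ 64.17°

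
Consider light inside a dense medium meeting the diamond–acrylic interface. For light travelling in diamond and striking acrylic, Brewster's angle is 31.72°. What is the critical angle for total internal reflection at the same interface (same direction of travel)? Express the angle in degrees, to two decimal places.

n₂/n₁ = tan 31.72° = 0.6181; the critical angle satisfies sin θ_c = n₂/n₁.
θ_c = arcsin(0.6181) = 38.18°.

θ_c ≈ 38.18°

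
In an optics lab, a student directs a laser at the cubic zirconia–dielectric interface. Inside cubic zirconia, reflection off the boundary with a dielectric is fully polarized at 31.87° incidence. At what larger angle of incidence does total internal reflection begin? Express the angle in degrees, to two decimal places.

θ_c ≈ 38.44°

tan θ_B = n₂/n₁ = tan 31.87° = 0.6217.
Total internal reflection: sin θ_c = n₂/n₁ = 0.6217.
θ_c = arcsin(0.6217) = 38.44°.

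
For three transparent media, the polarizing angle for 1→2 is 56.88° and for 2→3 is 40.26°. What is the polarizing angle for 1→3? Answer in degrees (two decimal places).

n₂/n₁ = tan 56.88° = 1.5328 and n₃/n₂ = tan 40.26° = 0.8469.
n₃/n₁ = 1.2981. Then tan θ_B(1→3) = n₃/n₁, so θ_B(1→3) = arctan(1.2981) = 52.39°.

θ_B ≈ 52.39°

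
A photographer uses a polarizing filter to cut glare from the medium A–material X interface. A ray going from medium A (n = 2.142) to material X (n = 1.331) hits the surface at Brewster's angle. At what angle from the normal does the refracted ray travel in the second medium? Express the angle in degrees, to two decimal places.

First find Brewster's angle: tan θ_B = 1.331/2.142 = 0.6214, giving θ_B = 31.86°.
Since θ_B + θ_t = 90° at Brewster incidence, θ_t = 90° − 31.86° = 58.14°.

θ_t ≈ 58.14°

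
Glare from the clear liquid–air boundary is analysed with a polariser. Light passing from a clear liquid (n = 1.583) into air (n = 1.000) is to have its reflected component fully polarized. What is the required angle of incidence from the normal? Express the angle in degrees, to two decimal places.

θ_B ≈ 32.28°

At Brewster's angle the reflected and refracted rays are perpendicular, which with Snell's law gives tan θ_B = n₂/n₁.
Brewster's condition: tan θ_B = n₂/n₁ = 1.000/1.583 = 0.6317. Taking the arctangent, θ_B = 32.28°.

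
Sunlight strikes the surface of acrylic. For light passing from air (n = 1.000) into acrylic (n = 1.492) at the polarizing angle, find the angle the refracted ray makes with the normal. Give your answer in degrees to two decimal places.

First find Brewster's angle: tan θ_B = 1.492/1.000 = 1.4920, giving θ_B = 56.17°.
Since θ_B + θ_t = 90° at Brewster incidence, θ_t = 90° − 56.17° = 33.83°.

θ_t ≈ 33.83°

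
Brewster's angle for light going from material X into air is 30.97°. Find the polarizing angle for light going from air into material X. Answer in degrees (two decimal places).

θ_B' ≈ 59.03°

Reversing the direction swaps n₁ and n₂, so tan θ_B' = 1/tan θ_B and θ_B' = 90° − θ_B.
Hence θ_B' = 90° − 30.97° = 59.03°.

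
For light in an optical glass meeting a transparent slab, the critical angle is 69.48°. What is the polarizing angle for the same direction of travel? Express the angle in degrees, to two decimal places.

sin θ_c = n₂/n₁, so n₂/n₁ = sin 69.48° = 0.9365.
Brewster: tan θ_B = n₂/n₁ = 0.9365.
θ_B = arctan(0.9365) = 43.12°.

θ_B ≈ 43.12°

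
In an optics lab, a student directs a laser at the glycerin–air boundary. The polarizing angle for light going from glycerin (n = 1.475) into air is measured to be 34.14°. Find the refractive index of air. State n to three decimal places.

n ≈ 1.000

Full polarization of the reflected beam means tan θ_B = n₂/n₁, where n₁ is the incident medium (glycerin).
n₂ = n₁ tan θ_B = 1.475 × tan 34.14° = 1.000.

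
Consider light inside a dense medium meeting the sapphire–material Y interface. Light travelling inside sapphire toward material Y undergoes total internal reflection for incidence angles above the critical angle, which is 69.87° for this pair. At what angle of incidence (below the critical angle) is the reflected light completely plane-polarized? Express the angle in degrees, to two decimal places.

θ_B ≈ 43.20°

At the critical angle sin θ_c = n₂/n₁, giving n₂/n₁ = sin 69.87° = 0.9389.
Then tan θ_B = n₂/n₁ = 0.9389, so θ_B = arctan 0.9389 = 43.20°.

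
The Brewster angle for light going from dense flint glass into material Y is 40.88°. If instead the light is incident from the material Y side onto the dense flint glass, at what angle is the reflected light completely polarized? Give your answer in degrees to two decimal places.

θ_B' ≈ 49.12°

The two Brewster angles are complementary: θ_B' = 90° − θ_B = 90° − 40.88° = 49.12°.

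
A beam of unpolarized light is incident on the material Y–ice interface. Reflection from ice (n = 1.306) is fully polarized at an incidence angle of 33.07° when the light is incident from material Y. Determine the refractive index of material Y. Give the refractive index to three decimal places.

n ≈ 2.006

Brewster's law: tan θ_B = n₂/n₁ (light incident in material Y, refracted into ice).
n₁ = n₂ / tan θ_B = 1.306 / tan 33.07° = 2.006.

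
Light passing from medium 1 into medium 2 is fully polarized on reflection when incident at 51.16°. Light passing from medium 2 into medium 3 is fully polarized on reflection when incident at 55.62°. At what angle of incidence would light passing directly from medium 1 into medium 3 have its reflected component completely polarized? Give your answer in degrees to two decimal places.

θ_B ≈ 61.15°

n₂/n₁ = tan 51.16° = 1.2420 and n₃/n₂ = tan 55.62° = 1.4616.
n₃/n₁ = 1.8152. Then tan θ_B(1→3) = n₃/n₁, so θ_B(1→3) = arctan(1.8152) = 61.15°.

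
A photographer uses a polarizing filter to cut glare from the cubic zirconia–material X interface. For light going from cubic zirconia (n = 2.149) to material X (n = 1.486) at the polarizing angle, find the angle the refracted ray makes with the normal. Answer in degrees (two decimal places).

tan θ_B = n₂/n₁ = 1.486/2.149 = 0.6915, so θ_B = 34.66°.
The refracted ray is perpendicular to the reflected ray, so θ_t = 90° − θ_B = 55.34°.

θ_t ≈ 55.34°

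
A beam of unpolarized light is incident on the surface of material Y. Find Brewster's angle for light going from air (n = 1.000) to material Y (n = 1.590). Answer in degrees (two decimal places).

θ_B ≈ 57.83°

tan θ_B = n₂/n₁ = 1.590/1.000 = 1.5900.
θ_B = arctan(1.5900) = 57.83°.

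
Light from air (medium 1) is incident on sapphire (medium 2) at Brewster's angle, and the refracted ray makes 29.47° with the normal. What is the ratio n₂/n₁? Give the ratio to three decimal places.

At Brewster incidence θ_B = 90° − θ_t = 90° − 29.47° = 60.53°.
tan θ_B = n₂/n₁, so n₂/n₁ = tan 60.53° = 1.770.

n₂/n₁ ≈ 1.770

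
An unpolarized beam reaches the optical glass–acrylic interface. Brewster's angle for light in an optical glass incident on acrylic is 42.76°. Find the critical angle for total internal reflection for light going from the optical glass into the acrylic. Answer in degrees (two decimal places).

From Brewster, n₂/n₁ = tan θ_B = tan 42.76° = 0.9247.
Then sin θ_c = n₂/n₁ = 0.9247, so θ_c = arcsin 0.9247 = 67.63°.

θ_c ≈ 67.63°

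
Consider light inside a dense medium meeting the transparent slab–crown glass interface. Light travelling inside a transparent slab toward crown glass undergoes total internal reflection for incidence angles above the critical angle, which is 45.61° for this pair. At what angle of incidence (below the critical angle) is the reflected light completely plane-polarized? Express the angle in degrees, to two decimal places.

n₂/n₁ = sin θ_c = sin 45.61° = 0.7146.
tan θ_B equals the same ratio, so θ_B = arctan(0.7146) = 35.55°.

θ_B ≈ 35.55°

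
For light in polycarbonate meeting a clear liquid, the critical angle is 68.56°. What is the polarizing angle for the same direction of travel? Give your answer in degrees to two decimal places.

At the critical angle sin θ_c = n₂/n₁, giving n₂/n₁ = sin 68.56° = 0.9308.
Then tan θ_B = n₂/n₁ = 0.9308, so θ_B = arctan 0.9308 = 42.95°.

θ_B ≈ 42.95°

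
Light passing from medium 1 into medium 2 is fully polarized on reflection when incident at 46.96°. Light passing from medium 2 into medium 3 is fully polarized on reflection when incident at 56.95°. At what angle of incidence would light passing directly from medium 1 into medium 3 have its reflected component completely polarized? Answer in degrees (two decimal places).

tan θ_B(1→2) = n₂/n₁ = tan 46.96° = 1.0709.
tan θ_B(2→3) = n₃/n₂ = tan 56.95° = 1.5369.
n₃/n₁ = 1.6458. Then tan θ_B(1→3) = n₃/n₁, so θ_B(1→3) = arctan(1.6458) = 58.72°.

θ_B ≈ 58.72°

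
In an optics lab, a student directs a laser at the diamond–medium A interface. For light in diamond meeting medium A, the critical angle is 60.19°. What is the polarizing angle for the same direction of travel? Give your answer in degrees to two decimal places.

n₂/n₁ = sin θ_c = sin 60.19° = 0.8677.
tan θ_B equals the same ratio, so θ_B = arctan(0.8677) = 40.95°.

θ_B ≈ 40.95°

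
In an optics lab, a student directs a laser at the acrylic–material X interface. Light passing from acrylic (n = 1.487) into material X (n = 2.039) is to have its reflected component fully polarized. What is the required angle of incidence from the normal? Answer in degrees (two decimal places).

θ_B ≈ 53.90°

Brewster's condition: tan θ_B = n₂/n₁ = 2.039/1.487 = 1.3712.
θ_B = arctan(1.3712) = 53.90°.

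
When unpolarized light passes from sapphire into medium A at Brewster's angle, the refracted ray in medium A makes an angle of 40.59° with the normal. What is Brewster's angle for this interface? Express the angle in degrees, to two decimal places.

θ_B ≈ 49.41°

At Brewster's angle the reflected and refracted rays are perpendicular, so θ_B + θ_t = 90°.
θ_B = 90° − 40.59° = 49.41°.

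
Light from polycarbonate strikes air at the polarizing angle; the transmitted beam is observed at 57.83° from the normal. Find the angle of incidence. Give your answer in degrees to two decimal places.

θ_B ≈ 32.17°

Brewster's condition makes the reflected and refracted beams perpendicular: θ_B + θ_t = 90°.
θ_B = 90° − 57.83° = 32.17°.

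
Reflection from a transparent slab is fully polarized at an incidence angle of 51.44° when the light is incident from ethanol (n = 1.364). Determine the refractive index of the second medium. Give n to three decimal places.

n ≈ 1.711

At the Brewster angle, tan θ_B = n₂/n₁ with n₁ on the incident side (ethanol) and n₂ on the transmitted side (a transparent slab).
n₂ = n₁ tan θ_B = 1.364 × tan 51.44° = 1.711.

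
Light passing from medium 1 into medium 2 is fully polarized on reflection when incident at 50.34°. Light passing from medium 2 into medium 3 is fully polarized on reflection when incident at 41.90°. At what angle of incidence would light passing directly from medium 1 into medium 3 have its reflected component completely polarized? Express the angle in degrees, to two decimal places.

Each Brewster angle gives a ratio: n₂/n₁ = tan 50.34° = 1.2062, n₃/n₂ = tan 41.90° = 0.8972.
Multiplying, n₃/n₁ = 1.2062 × 0.8972 = 1.0823, and θ_B(1→3) = arctan 1.0823 = 47.26°.

θ_B ≈ 47.26°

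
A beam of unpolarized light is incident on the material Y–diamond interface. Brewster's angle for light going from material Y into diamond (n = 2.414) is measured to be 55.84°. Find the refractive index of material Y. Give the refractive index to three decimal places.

n ≈ 1.638

Full polarization of the reflected beam means tan θ_B = n₂/n₁, where n₁ is the incident medium (material Y).
n₁ = n₂ / tan θ_B = 2.414 / tan 55.84° = 1.638.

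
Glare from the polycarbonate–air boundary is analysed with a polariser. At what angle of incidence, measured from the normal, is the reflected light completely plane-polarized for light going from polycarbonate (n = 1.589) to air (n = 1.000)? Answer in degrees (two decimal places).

The reflected p-component vanishes when tan θ_B = n₂/n₁.
tan θ_B = n₂/n₁ = 1.000/1.589 = 0.6293.
θ_B = arctan(0.6293) = 32.18°.

θ_B ≈ 32.18°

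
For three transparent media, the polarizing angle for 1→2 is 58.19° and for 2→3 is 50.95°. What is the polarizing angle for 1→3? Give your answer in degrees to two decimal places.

n₂/n₁ = tan 58.19° = 1.6122 and n₃/n₂ = tan 50.95° = 1.2327.
Multiplying, n₃/n₁ = 1.6122 × 1.2327 = 1.9874, and θ_B(1→3) = arctan 1.9874 = 63.29°.

θ_B ≈ 63.29°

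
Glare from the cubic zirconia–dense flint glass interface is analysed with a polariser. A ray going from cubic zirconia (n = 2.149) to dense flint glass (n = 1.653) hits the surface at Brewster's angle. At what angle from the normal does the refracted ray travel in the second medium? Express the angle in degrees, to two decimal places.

θ_t ≈ 52.43°

tan θ_B = n₂/n₁ = 1.653/2.149 = 0.7692, so θ_B = 37.57°.
Since θ_B + θ_t = 90° at Brewster incidence, θ_t = 90° − 37.57° = 52.43°.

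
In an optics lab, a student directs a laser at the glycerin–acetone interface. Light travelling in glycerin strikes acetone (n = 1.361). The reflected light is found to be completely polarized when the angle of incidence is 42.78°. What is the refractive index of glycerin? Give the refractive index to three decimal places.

n ≈ 1.471

Brewster's law: tan θ_B = n₂/n₁ (light incident in glycerin, refracted into acetone).
n₁ = n₂ / tan θ_B = 1.361 / tan 42.78° = 1.471.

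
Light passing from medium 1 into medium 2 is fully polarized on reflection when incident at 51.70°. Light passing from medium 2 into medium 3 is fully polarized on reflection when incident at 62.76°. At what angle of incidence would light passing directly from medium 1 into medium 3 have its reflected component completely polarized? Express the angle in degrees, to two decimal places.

θ_B ≈ 67.87°

tan θ_B(1→2) = n₂/n₁ = tan 51.70° = 1.2662.
tan θ_B(2→3) = n₃/n₂ = tan 62.76° = 1.9425.
n₃/n₁ = 2.4596. Then tan θ_B(1→3) = n₃/n₁, so θ_B(1→3) = arctan(2.4596) = 67.87°.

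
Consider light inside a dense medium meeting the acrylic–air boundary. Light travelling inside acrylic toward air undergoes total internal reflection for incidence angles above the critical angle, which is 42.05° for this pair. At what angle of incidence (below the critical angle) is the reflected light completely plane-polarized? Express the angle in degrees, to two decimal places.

θ_B ≈ 33.81°

n₂/n₁ = sin θ_c = sin 42.05° = 0.6698.
tan θ_B equals the same ratio, so θ_B = arctan(0.6698) = 33.81°.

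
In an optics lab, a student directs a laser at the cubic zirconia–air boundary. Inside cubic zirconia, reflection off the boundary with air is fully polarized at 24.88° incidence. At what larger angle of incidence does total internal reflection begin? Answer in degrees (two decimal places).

tan θ_B = n₂/n₁ = tan 24.88° = 0.4638.
Total internal reflection: sin θ_c = n₂/n₁ = 0.4638.
θ_c = arcsin(0.4638) = 27.63°.

θ_c ≈ 27.63°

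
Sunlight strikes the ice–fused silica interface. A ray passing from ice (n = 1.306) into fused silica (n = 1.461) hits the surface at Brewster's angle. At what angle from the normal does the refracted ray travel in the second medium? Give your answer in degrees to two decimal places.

θ_t ≈ 41.79°

θ_B = arctan(n₂/n₁) = arctan(1.461/1.306) = 48.21°.
The refracted ray is perpendicular to the reflected ray, so θ_t = 90° − θ_B = 41.79°.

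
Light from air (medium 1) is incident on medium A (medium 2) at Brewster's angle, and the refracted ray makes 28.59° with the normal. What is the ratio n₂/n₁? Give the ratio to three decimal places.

At Brewster incidence θ_B = 90° − θ_t = 90° − 28.59° = 61.41°.
Then n₂/n₁ = tan θ_B = tan 61.41° = 1.835.

n₂/n₁ ≈ 1.835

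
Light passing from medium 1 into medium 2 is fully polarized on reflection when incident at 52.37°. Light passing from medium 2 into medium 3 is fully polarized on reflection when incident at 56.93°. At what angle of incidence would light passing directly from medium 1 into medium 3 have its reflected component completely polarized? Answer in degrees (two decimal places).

θ_B ≈ 63.34°

Each Brewster angle gives a ratio: n₂/n₁ = tan 52.37° = 1.2971, n₃/n₂ = tan 56.93° = 1.5358.
So n₃/n₁ = (n₂/n₁)(n₃/n₂) = 1.2971 × 1.5358 = 1.9921.
θ_B(1→3) = arctan(1.9921) = 63.34°.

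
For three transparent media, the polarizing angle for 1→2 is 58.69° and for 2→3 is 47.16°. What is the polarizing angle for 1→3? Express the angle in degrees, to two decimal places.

θ_B ≈ 60.58°

tan θ_B(1→2) = n₂/n₁ = tan 58.69° = 1.6441.
tan θ_B(2→3) = n₃/n₂ = tan 47.16° = 1.0784.
So n₃/n₁ = (n₂/n₁)(n₃/n₂) = 1.6441 × 1.0784 = 1.7729.
θ_B(1→3) = arctan(1.7729) = 60.58°.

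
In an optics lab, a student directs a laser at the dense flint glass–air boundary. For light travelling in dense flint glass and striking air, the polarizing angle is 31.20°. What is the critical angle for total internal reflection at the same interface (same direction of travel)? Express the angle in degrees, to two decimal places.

θ_c ≈ 37.27°

n₂/n₁ = tan 31.20° = 0.6056; the critical angle satisfies sin θ_c = n₂/n₁.
θ_c = arcsin(0.6056) = 37.27°.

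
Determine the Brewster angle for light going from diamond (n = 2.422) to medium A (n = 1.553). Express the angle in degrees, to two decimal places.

Brewster's condition: tan θ_B = n₂/n₁ = 1.553/2.422 = 0.6412.
θ_B = arctan(0.6412) = 32.67°.

θ_B ≈ 32.67°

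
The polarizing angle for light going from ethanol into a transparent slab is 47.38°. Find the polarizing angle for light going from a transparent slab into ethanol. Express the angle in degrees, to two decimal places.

Reversing the direction swaps n₁ and n₂, so tan θ_B' = 1/tan θ_B and θ_B' = 90° − θ_B.
Hence θ_B' = 90° − 47.38° = 42.62°.

θ_B' ≈ 42.62°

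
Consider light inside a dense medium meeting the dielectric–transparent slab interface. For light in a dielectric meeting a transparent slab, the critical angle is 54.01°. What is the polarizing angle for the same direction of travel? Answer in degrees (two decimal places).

sin θ_c = n₂/n₁, so n₂/n₁ = sin 54.01° = 0.8091.
Brewster: tan θ_B = n₂/n₁ = 0.8091.
θ_B = arctan(0.8091) = 38.98°.

θ_B ≈ 38.98°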